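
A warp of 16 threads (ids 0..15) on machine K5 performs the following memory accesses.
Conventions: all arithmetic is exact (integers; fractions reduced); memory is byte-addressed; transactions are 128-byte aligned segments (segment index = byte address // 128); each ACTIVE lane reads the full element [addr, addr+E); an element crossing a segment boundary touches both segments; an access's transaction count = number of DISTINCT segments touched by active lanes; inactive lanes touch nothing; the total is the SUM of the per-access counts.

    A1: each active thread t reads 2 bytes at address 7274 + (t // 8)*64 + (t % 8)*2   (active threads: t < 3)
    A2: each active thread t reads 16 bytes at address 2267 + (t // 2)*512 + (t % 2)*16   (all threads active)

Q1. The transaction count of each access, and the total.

A1: 1 transaction
A2: 8 transactions

Answer: 1,8; total 9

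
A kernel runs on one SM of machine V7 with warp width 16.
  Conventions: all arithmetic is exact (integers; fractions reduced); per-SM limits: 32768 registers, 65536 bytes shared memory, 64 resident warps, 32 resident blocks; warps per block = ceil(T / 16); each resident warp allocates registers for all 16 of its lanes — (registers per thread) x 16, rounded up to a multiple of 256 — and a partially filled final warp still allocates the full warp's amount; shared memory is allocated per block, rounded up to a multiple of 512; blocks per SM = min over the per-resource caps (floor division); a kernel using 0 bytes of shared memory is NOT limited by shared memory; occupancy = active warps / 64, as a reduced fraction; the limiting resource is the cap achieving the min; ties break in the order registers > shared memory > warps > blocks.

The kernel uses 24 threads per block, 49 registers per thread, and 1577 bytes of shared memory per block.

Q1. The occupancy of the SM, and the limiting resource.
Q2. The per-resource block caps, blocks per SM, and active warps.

Answer: occupancy 1/2, limited by registers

registers: 16 blocks
shared memory: 32 blocks
warps: 32 blocks
blocks: 32 blocks

Answer: 16 blocks, 32 active warps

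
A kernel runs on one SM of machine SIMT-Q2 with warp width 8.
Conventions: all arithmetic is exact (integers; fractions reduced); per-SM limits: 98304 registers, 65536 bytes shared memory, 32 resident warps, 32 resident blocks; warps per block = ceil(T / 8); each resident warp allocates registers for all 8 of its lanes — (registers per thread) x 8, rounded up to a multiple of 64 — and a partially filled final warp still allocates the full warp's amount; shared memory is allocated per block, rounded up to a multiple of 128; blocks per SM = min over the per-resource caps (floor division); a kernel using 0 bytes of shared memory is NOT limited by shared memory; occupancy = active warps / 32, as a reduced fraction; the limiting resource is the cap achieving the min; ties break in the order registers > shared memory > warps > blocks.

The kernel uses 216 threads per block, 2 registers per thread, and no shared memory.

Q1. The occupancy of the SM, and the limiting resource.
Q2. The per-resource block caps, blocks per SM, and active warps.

Answer: occupancy 27/32, limited by warps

registers: 56 blocks
shared memory: no limit (kernel uses none)
warps: 1 block
blocks: 32 blocks

Answer: 1 block, 27 active warps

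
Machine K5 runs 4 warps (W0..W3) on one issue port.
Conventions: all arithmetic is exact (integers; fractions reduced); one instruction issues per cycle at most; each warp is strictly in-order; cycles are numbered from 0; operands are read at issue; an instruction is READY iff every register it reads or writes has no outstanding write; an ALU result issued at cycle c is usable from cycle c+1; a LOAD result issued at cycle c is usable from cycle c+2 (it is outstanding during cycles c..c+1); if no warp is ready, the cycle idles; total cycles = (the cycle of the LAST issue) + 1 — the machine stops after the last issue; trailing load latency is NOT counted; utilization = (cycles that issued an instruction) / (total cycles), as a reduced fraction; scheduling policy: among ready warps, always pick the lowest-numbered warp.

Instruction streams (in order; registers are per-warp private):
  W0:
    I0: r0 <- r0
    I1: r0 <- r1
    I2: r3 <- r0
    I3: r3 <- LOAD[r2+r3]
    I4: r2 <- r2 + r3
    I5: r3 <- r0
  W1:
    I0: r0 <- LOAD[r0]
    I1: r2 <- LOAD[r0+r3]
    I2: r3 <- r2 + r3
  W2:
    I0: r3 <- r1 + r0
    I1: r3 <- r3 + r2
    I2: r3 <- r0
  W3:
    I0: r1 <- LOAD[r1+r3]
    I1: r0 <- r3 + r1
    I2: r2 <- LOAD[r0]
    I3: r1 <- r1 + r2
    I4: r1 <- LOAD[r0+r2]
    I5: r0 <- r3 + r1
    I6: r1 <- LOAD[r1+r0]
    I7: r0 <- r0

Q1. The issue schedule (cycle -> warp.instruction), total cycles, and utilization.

cycle 0: W0.I0
cycle 1: W0.I1
cycle 2: W0.I2
cycle 3: W0.I3
cycle 4: W1.I0
cycle 5: W0.I4
cycle 6: W0.I5
cycle 7: W1.I1
cycle 8: W2.I0
cycle 9: W1.I2
cycle 10: W2.I1
cycle 11: W2.I2
cycle 12: W3.I0
cycle 13: idle
cycle 14: W3.I1
cycle 15: W3.I2
cycle 16: idle
cycle 17: W3.I3
cycle 18: W3.I4
cycle 19: idle
cycle 20: W3.I5
cycle 21: W3.I6
cycle 22: W3.I7

Answer: 23 cycles, utilization 20/23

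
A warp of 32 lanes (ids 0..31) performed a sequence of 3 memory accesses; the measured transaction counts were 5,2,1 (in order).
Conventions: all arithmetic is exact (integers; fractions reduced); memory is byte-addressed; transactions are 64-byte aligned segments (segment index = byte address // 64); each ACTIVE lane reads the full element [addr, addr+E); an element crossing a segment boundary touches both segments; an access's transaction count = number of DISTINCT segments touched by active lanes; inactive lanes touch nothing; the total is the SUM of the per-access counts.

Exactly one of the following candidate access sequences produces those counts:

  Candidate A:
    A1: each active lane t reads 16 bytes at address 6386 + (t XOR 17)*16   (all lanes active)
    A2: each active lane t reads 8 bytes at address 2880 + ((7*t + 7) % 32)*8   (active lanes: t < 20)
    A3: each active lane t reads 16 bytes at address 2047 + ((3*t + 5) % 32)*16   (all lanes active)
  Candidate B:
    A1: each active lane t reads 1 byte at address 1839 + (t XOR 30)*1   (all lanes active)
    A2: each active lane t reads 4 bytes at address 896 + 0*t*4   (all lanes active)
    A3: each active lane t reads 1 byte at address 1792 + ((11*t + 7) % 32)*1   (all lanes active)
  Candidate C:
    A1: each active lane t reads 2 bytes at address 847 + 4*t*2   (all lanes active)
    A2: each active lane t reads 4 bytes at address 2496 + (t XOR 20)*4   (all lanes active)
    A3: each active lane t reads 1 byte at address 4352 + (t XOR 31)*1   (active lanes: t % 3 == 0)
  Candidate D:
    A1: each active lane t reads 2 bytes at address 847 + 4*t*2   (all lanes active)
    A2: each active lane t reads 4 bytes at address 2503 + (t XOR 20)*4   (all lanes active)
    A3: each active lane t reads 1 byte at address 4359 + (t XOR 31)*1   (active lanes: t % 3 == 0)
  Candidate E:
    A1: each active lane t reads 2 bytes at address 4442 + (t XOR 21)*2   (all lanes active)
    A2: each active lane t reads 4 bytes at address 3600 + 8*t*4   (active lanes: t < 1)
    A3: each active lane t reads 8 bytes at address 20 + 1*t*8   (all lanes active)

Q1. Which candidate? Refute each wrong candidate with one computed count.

A: A1 gives 9 transactions, not 5
B: A1 gives 2 transactions, not 5
D: A2 gives 3 transactions, not 2
E: A1 gives 2 transactions, not 5
C: all counts match (5,2,1)

Answer: C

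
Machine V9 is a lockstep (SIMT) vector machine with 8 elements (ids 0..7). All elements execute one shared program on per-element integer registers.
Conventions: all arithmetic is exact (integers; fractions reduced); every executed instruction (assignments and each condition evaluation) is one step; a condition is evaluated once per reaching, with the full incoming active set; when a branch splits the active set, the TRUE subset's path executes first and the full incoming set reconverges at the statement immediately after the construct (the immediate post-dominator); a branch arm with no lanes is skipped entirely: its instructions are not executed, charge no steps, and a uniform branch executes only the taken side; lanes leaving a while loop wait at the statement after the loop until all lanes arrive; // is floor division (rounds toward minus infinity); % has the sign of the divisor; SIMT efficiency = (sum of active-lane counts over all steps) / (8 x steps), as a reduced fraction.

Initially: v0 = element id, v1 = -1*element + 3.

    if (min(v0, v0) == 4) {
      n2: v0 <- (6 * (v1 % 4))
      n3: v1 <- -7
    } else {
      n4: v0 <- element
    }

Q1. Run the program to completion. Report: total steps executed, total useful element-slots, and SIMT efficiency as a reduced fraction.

Answer: 4 steps, 17 useful, 17/32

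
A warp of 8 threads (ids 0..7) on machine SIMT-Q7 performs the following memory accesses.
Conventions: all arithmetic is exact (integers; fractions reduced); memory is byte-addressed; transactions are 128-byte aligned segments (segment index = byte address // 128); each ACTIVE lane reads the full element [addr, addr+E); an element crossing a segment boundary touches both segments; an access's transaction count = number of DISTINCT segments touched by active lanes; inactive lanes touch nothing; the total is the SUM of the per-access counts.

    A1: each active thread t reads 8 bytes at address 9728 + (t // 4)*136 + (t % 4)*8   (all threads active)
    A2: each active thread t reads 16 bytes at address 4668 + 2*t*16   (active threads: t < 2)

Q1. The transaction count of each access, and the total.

A1: 2 transactions
A2: 1 transaction

Answer: 2,1; total 3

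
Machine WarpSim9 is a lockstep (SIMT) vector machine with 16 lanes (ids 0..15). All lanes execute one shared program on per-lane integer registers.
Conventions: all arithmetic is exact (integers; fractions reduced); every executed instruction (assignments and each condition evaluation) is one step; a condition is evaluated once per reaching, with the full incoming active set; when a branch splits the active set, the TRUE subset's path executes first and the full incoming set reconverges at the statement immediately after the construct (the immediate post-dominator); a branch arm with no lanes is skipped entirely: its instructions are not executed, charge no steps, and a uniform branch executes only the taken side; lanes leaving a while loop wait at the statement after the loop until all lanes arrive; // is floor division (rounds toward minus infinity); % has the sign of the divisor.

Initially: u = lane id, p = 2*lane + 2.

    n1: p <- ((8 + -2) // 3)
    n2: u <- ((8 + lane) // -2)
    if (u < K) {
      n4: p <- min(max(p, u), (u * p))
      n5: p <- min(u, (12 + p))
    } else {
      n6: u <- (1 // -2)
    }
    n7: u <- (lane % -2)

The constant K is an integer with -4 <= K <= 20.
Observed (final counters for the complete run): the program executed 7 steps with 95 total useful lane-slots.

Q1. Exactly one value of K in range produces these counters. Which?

Answer: K = -4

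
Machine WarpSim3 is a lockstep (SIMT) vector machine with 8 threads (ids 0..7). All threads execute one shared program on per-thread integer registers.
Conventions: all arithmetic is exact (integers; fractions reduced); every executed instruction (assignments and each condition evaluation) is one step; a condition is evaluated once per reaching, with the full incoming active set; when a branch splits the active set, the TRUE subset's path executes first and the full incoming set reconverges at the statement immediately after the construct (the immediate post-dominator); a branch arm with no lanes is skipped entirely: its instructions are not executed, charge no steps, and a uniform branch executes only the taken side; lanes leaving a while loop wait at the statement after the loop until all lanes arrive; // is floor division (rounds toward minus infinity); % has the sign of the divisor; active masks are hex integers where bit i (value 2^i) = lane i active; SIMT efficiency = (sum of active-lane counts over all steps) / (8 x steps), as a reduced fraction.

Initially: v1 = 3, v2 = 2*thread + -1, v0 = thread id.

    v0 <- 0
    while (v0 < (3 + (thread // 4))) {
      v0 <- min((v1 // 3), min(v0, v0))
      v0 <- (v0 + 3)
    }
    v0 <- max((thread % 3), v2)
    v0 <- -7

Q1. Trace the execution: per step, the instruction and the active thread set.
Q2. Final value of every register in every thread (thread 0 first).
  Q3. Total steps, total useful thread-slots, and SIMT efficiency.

step 0: v0 <- 0                      0xff
step 1: eval (v0 < (3 + (thread // 4))) 0xff
step 2: v0 <- min((v1 // 3), min(v0, v0)) 0xff
step 3: v0 <- (v0 + 3)               0xff
step 4: eval (v0 < (3 + (thread // 4))) 0xff
step 5: v0 <- min((v1 // 3), min(v0, v0)) 0xf0
step 6: v0 <- (v0 + 3)               0xf0
step 7: eval (v0 < (3 + (thread // 4))) 0xf0
step 8: v0 <- max((thread % 3), v2)  0xff
step 9: v0 <- -7                     0xff

Answer: 10 steps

v1: 3,3,3,3,3,3,3,3
v2: -1,1,3,5,7,9,11,13
v0: -7,-7,-7,-7,-7,-7,-7,-7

steps = 10; useful = 68; efficiency = 68/80 = 17/20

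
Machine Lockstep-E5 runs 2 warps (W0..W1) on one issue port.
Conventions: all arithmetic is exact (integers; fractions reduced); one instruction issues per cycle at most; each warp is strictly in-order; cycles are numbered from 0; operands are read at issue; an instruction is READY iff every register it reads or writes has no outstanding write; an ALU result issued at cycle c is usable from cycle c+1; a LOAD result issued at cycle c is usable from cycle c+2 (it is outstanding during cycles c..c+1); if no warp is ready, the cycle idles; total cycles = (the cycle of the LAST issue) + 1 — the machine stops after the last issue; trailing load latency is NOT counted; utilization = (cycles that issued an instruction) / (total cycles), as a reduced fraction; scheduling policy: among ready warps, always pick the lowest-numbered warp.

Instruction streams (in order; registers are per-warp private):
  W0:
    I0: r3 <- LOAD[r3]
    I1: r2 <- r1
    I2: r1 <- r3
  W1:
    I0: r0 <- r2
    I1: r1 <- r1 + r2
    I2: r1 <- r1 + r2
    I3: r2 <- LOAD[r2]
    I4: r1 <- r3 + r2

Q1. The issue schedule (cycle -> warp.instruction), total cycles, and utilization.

cycle 0: W0.I0
cycle 1: W0.I1
cycle 2: W0.I2
cycle 3: W1.I0
cycle 4: W1.I1
cycle 5: W1.I2
cycle 6: W1.I3
cycle 7: idle
cycle 8: W1.I4

Answer: 9 cycles, utilization 8/9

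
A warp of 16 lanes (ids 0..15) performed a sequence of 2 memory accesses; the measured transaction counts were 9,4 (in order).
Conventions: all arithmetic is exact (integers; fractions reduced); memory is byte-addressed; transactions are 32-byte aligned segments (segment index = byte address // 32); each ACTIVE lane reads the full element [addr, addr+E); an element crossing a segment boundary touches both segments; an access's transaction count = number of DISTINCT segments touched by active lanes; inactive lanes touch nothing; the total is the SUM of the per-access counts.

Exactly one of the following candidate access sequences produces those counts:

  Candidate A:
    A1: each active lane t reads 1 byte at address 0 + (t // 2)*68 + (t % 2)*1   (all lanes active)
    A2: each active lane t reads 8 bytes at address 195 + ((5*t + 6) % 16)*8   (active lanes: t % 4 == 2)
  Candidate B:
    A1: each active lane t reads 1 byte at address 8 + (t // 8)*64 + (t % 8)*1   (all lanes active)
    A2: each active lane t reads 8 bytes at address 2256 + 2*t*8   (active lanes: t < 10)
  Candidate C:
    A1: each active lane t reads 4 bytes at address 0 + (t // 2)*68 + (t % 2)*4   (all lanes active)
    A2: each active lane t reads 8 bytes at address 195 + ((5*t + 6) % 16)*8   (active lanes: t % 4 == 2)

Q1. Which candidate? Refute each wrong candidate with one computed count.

A: A1 gives 8 transactions, not 9
B: A1 gives 2 transactions, not 9
C: all counts match (9,4)

Answer: C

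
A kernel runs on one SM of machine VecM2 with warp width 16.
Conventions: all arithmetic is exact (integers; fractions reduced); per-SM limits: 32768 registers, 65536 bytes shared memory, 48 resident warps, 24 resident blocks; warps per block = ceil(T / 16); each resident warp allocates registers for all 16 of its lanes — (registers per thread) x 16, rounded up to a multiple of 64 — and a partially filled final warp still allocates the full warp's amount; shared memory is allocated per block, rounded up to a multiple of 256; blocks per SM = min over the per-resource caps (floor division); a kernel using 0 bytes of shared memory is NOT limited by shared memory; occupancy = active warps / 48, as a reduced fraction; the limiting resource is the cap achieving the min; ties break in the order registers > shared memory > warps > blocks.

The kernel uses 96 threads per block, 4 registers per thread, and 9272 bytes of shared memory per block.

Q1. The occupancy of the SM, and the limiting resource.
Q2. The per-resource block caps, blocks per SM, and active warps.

Answer: occupancy 3/4, limited by shared memory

registers: 85 blocks
shared memory: 6 blocks
warps: 8 blocks
blocks: 24 blocks

Answer: 6 blocks, 36 active warps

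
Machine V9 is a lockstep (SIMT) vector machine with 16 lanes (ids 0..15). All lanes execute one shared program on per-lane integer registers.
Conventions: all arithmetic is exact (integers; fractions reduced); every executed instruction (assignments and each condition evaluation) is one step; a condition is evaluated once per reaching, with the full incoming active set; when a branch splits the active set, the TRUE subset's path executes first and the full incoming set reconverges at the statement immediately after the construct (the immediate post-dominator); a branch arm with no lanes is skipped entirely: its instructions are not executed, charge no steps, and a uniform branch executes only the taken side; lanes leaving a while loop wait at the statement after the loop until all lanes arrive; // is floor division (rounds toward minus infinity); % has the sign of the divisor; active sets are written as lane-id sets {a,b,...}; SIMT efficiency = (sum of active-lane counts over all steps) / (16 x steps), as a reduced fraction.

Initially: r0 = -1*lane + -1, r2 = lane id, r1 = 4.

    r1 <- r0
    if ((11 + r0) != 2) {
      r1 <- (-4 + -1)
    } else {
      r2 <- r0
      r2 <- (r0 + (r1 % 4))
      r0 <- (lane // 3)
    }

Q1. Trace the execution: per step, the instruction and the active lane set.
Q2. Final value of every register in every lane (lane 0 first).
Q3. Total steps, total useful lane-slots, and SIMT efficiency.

step 0: r1 <- r0                     {0,1,2,3,4,5,6,7,8,9,10,11,12,13,14,15}
step 1: eval ((11 + r0) != 2)        {0,1,2,3,4,5,6,7,8,9,10,11,12,13,14,15}
step 2: r1 <- (-4 + -1)              {0,1,2,3,4,5,6,7,9,10,11,12,13,14,15}
step 3: r2 <- r0                     {8}
step 4: r2 <- (r0 + (r1 % 4))        {8}
step 5: r0 <- (lane // 3)            {8}

Answer: 6 steps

r0: -1,-2,-3,-4,-5,-6,-7,-8,2,-10,-11,-12,-13,-14,-15,-16
r2: 0,1,2,3,4,5,6,7,-6,9,10,11,12,13,14,15
r1: -5,-5,-5,-5,-5,-5,-5,-5,-9,-5,-5,-5,-5,-5,-5,-5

steps = 6; useful = 50; efficiency = 50/96 = 25/48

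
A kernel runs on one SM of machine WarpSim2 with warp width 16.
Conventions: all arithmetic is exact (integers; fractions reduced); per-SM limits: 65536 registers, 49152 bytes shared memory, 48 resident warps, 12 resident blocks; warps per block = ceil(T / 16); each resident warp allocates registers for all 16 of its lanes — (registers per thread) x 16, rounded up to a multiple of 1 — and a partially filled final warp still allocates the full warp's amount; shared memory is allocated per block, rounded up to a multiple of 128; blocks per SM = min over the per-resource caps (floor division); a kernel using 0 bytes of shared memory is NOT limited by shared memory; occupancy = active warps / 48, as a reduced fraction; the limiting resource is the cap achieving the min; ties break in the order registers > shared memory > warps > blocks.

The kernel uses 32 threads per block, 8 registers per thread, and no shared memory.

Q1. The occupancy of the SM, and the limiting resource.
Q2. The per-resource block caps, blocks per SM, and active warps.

Answer: occupancy 1/2, limited by blocks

registers: 256 blocks
shared memory: no limit (kernel uses none)
warps: 24 blocks
blocks: 12 blocks

Answer: 12 blocks, 24 active warps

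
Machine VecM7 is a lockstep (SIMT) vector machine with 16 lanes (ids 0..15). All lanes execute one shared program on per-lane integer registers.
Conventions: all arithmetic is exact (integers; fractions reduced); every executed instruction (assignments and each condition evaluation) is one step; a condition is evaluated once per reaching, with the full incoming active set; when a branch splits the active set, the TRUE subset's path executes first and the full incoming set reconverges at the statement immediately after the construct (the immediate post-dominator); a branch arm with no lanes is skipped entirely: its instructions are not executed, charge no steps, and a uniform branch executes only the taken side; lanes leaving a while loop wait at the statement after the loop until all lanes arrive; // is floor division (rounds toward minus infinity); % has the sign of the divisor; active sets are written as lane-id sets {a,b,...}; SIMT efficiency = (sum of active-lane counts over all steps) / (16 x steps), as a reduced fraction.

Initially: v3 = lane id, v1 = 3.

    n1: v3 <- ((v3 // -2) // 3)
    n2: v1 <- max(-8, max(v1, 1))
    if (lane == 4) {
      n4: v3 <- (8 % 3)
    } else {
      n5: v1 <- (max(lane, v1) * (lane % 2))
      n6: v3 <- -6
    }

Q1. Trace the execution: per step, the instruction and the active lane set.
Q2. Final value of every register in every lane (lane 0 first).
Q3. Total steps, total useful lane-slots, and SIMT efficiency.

step 0: v3 <- ((v3 // -2) // 3)      {0,1,2,3,4,5,6,7,8,9,10,11,12,13,14,15}
step 1: v1 <- max(-8, max(v1, 1))    {0,1,2,3,4,5,6,7,8,9,10,11,12,13,14,15}
step 2: eval (lane == 4)             {0,1,2,3,4,5,6,7,8,9,10,11,12,13,14,15}
step 3: v3 <- (8 % 3)                {4}
step 4: v1 <- (max(lane, v1) * (lane % 2)) {0,1,2,3,5,6,7,8,9,10,11,12,13,14,15}
step 5: v3 <- -6                     {0,1,2,3,5,6,7,8,9,10,11,12,13,14,15}

Answer: 6 steps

v3: -6,-6,-6,-6,2,-6,-6,-6,-6,-6,-6,-6,-6,-6,-6,-6
v1: 0,3,0,3,3,5,0,7,0,9,0,11,0,13,0,15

steps = 6; useful = 79; efficiency = 79/96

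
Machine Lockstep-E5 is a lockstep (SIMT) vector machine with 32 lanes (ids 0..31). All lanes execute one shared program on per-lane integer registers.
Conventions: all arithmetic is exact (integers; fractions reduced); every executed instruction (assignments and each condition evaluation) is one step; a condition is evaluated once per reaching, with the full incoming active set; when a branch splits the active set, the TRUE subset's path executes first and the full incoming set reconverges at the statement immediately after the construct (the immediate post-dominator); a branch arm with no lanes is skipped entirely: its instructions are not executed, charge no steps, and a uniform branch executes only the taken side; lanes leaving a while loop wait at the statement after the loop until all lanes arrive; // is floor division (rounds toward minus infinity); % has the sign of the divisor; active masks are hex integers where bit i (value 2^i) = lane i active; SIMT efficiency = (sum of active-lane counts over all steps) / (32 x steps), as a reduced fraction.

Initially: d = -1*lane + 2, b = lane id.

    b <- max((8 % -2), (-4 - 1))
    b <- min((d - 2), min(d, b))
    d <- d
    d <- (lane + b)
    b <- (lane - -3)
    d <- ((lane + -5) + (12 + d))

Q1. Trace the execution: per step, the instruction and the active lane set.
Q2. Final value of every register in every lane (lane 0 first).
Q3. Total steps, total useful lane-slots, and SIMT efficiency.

step 0: b <- max((8 % -2), (-4 - 1)) 0xffffffff
step 1: b <- min((d - 2), min(d, b)) 0xffffffff
step 2: d <- d                       0xffffffff
step 3: d <- (lane + b)              0xffffffff
step 4: b <- (lane - -3)             0xffffffff
step 5: d <- ((lane + -5) + (12 + d)) 0xffffffff

Answer: 6 steps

d: 7,8,9,10,11,12,13,14,15,16,17,18,19,20,21,22,23,24,25,26,27,28,29,30,31,32,33,34,35,36,37,38
b: 3,4,5,6,7,8,9,10,11,12,13,14,15,16,17,18,19,20,21,22,23,24,25,26,27,28,29,30,31,32,33,34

steps = 6; useful = 192; efficiency = 192/192 = 1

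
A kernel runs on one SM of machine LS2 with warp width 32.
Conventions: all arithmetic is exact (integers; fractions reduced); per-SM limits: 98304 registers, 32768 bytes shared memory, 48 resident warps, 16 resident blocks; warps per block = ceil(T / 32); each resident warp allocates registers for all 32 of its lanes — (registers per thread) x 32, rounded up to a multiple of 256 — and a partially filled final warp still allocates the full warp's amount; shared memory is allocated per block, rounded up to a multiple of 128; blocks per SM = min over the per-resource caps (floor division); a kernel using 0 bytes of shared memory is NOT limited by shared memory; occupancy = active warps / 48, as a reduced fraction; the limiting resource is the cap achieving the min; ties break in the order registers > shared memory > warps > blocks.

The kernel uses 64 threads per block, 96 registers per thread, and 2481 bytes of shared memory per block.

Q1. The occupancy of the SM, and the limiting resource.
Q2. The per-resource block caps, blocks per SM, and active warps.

Answer: occupancy 1/2, limited by shared memory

registers: 16 blocks
shared memory: 12 blocks
warps: 24 blocks
blocks: 16 blocks

Answer: 12 blocks, 24 active warps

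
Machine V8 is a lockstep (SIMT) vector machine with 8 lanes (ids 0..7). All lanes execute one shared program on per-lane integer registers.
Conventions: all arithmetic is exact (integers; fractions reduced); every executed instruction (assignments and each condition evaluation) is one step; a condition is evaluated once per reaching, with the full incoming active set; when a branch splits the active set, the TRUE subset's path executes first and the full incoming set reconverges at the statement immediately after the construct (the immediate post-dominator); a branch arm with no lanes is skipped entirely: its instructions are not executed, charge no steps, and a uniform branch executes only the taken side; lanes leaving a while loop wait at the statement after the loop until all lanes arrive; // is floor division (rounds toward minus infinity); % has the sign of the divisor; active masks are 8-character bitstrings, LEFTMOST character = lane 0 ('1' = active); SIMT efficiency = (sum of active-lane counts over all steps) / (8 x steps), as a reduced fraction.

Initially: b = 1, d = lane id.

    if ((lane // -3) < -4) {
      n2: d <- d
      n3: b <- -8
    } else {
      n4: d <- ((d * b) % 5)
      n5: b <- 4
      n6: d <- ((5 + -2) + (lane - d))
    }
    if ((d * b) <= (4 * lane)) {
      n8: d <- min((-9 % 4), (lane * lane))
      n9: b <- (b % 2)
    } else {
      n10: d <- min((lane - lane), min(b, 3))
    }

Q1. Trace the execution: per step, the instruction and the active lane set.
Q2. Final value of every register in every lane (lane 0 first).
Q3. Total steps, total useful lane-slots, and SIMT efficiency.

step 0: eval ((lane // -3) < -4)     11111111
step 1: d <- ((d * b) % 5)           11111111
step 2: b <- 4                       11111111
step 3: d <- ((5 + -2) + (lane - d)) 11111111
step 4: eval ((d * b) <= (4 * lane)) 11111111
step 5: d <- min((-9 % 4), (lane * lane)) 00011000
step 6: b <- (b % 2)                 00011000
step 7: d <- min((lane - lane), min(b, 3)) 11100111

Answer: 8 steps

b: 4,4,4,0,0,4,4,4
d: 0,0,0,3,3,0,0,0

steps = 8; useful = 50; efficiency = 50/64 = 25/32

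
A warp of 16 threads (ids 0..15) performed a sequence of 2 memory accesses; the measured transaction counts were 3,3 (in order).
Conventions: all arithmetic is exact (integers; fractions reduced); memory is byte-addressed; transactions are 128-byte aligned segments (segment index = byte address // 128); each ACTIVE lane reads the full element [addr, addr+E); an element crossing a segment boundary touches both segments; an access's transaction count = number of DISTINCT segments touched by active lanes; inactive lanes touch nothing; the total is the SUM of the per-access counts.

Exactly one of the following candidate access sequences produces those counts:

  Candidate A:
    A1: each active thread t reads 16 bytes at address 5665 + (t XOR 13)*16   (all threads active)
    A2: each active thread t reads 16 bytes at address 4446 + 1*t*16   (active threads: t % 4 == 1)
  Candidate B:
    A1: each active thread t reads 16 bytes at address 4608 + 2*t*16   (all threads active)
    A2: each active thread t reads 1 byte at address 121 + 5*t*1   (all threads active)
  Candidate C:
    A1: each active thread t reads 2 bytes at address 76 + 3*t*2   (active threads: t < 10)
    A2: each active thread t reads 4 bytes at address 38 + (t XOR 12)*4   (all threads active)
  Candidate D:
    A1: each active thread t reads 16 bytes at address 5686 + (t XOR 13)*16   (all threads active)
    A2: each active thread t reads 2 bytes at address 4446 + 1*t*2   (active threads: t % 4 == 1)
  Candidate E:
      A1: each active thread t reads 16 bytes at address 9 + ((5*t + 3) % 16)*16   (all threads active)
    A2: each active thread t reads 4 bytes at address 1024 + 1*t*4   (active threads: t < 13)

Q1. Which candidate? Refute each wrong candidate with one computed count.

B: A1 gives 4 transactions, not 3
C: A1 gives 2 transactions, not 3
D: A2 gives 1 transaction, not 3
E: A2 gives 1 transaction, not 3
A: all counts match (3,3)

Answer: A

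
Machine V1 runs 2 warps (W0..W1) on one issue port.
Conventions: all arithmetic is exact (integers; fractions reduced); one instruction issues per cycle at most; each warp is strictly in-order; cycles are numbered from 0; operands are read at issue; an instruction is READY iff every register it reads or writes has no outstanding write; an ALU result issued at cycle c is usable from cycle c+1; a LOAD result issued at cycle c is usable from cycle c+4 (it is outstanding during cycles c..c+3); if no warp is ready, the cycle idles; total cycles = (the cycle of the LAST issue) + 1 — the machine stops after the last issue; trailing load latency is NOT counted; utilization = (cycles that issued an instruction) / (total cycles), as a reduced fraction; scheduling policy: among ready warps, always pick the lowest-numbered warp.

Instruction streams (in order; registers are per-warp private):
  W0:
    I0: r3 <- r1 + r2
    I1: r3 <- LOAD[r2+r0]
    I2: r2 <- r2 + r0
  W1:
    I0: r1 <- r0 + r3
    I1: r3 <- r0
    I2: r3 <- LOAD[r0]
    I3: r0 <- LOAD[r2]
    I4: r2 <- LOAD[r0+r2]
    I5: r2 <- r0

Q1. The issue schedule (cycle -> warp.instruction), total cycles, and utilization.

cycle 0: W0.I0
cycle 1: W0.I1
cycle 2: W0.I2
cycle 3: W1.I0
cycle 4: W1.I1
cycle 5: W1.I2
cycle 6: W1.I3
cycle 7: idle
cycle 8: idle
cycle 9: idle
cycle 10: W1.I4
cycle 11: idle
cycle 12: idle
cycle 13: idle
cycle 14: W1.I5

Answer: 15 cycles, utilization 3/5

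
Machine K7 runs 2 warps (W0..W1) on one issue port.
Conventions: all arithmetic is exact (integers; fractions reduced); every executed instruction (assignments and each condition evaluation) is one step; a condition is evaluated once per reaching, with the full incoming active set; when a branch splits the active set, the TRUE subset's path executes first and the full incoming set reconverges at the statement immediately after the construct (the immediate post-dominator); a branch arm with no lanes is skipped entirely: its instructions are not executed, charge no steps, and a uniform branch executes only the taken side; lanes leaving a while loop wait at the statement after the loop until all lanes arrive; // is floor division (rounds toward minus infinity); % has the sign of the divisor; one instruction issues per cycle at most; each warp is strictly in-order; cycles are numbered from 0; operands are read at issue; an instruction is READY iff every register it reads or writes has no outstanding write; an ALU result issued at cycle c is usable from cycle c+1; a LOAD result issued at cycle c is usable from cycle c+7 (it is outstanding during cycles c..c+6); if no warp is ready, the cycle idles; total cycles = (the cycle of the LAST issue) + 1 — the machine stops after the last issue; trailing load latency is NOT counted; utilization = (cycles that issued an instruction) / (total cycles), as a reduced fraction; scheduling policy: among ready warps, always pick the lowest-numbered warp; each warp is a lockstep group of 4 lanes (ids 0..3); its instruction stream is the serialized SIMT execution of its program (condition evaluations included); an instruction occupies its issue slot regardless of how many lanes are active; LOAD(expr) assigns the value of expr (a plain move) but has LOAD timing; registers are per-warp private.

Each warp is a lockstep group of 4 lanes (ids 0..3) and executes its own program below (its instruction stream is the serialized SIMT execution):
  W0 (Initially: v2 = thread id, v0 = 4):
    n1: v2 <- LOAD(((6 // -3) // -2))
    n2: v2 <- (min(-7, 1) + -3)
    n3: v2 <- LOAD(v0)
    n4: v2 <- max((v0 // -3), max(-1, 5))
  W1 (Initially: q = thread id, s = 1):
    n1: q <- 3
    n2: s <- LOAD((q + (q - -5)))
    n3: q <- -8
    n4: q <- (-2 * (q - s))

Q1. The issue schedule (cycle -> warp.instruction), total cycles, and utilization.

cycle 0: W0.I0
cycle 1: W1.I0
cycle 2: W1.I1
cycle 3: W1.I2
cycle 4: idle
cycle 5: idle
cycle 6: idle
cycle 7: W0.I1
cycle 8: W0.I2
cycle 9: W1.I3
cycle 10: idle
cycle 11: idle
cycle 12: idle
cycle 13: idle
cycle 14: idle
cycle 15: W0.I3

Answer: 16 cycles, utilization 1/2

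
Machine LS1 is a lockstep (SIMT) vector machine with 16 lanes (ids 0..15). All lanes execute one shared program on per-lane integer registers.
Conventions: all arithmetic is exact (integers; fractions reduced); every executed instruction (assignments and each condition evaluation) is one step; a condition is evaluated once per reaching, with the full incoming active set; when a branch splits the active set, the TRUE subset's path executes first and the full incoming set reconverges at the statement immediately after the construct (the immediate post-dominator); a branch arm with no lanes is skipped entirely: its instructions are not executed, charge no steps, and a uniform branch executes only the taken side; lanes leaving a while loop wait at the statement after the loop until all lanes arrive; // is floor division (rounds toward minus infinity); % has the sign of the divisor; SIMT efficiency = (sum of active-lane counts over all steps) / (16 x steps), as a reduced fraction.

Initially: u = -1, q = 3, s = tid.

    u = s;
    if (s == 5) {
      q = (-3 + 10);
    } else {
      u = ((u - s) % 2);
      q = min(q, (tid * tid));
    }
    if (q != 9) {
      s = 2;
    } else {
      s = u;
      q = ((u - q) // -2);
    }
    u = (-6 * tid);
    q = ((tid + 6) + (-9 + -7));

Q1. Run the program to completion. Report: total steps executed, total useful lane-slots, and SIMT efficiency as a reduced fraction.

Answer: 9 steps, 127 useful, 127/144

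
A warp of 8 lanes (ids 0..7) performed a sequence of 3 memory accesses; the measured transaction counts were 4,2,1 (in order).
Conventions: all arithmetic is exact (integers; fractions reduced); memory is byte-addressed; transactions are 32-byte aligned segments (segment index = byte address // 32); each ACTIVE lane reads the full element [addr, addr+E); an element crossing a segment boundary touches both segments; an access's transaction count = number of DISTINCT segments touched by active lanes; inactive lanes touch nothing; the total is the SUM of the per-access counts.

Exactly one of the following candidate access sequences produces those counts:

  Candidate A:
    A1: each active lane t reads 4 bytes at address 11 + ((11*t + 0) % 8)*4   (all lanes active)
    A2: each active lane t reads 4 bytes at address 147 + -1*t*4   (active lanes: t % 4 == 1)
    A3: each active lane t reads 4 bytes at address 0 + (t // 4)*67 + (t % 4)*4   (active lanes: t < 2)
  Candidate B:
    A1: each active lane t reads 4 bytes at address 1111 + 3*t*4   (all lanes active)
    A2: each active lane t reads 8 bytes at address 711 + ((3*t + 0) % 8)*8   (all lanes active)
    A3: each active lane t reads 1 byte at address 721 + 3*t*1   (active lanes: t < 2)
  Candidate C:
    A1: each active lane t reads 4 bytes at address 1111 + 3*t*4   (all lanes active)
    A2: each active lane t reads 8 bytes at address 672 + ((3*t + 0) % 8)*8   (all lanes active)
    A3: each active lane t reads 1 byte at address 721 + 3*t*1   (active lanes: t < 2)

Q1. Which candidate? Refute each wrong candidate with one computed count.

A: A1 gives 2 transactions, not 4
B: A2 gives 3 transactions, not 2
C: all counts match (4,2,1)

Answer: C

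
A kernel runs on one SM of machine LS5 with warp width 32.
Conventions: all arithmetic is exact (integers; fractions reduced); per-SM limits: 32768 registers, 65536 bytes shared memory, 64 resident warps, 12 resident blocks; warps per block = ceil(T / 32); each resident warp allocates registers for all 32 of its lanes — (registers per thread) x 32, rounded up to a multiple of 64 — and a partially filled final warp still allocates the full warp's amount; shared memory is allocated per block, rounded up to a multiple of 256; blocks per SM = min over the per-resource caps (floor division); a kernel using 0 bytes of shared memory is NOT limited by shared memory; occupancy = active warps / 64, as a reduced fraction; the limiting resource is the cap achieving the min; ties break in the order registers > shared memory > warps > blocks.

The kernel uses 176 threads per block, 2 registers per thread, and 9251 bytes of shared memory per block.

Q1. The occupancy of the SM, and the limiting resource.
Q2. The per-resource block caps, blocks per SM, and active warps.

Answer: occupancy 9/16, limited by shared memory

registers: 85 blocks
shared memory: 6 blocks
warps: 10 blocks
blocks: 12 blocks

Answer: 6 blocks, 36 active warps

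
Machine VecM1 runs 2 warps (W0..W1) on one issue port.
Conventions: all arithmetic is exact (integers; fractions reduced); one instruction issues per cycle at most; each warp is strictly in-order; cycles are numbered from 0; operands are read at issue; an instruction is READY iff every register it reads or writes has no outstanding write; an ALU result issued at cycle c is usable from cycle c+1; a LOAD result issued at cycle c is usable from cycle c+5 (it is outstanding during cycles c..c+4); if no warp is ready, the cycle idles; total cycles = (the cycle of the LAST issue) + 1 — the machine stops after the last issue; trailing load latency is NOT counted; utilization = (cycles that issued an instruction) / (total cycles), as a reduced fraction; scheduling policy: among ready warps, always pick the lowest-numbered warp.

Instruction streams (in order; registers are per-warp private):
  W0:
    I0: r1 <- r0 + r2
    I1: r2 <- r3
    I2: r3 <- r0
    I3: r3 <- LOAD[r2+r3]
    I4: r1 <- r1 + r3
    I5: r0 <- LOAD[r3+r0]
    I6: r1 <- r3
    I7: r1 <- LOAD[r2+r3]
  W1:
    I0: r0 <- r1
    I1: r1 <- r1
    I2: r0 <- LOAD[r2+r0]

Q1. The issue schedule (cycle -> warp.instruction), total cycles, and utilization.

cycle 0: W0.I0
cycle 1: W0.I1
cycle 2: W0.I2
cycle 3: W0.I3
cycle 4: W1.I0
cycle 5: W1.I1
cycle 6: W1.I2
cycle 7: idle
cycle 8: W0.I4
cycle 9: W0.I5
cycle 10: W0.I6
cycle 11: W0.I7

Answer: 12 cycles, utilization 11/12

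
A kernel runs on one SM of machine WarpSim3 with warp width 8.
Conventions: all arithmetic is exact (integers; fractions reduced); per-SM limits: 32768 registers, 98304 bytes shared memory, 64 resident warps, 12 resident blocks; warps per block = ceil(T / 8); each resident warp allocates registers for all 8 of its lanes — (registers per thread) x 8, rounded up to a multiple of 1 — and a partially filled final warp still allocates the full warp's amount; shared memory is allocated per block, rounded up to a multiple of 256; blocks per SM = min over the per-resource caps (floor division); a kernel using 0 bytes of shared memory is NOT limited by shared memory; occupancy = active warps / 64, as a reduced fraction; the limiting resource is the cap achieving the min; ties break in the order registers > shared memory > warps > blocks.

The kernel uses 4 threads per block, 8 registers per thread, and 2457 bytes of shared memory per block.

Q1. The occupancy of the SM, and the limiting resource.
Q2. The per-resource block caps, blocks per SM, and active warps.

Answer: occupancy 3/16, limited by blocks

registers: 512 blocks
shared memory: 38 blocks
warps: 64 blocks
blocks: 12 blocks

Answer: 12 blocks, 12 active warps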